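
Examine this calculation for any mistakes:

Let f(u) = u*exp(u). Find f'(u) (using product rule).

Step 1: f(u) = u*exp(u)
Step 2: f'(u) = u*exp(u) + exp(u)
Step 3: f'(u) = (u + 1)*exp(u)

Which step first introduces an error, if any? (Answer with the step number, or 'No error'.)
No error

All steps in this derivation are correct.
The final answer f'(u) = (u + 1)*exp(u) is valid.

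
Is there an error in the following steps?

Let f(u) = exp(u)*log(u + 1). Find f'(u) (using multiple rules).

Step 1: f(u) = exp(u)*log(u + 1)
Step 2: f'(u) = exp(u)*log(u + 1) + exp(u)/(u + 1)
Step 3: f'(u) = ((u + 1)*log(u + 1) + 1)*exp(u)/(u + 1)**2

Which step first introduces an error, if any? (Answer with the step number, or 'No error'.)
Step 3

Step 3 is incorrect due to a wrong exponent.
The step shows: ((u + 1)*log(u + 1) + 1)*exp(u)/(u + 1)**2
The correct value should be: ((u + 1)*log(u + 1) + 1)*exp(u)/(u + 1)

Explanation: The exponent -1 on u + 1 was incorrectly written as -2: the term ((u + 1)*log(u + 1) + 1)*exp(u)/(u + 1) was incorrectly written as ((u + 1)*log(u + 1) + 1)*exp(u)/(u + 1)**2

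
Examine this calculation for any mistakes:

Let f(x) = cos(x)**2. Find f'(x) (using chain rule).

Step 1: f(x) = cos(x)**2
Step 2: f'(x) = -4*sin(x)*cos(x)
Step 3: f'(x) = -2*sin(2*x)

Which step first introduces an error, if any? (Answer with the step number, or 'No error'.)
Step 2

Step 2 is incorrect due to a wrong coefficient.
The step shows: -4*sin(x)*cos(x)
The correct value should be: -2*sin(x)*cos(x)

Explanation: The coefficient -2 was incorrectly written as -4: the term -2*sin(x)*cos(x) was incorrectly written as -4*sin(x)*cos(x)
The later steps are derived from this incorrect expression, so the error originates in Step 2.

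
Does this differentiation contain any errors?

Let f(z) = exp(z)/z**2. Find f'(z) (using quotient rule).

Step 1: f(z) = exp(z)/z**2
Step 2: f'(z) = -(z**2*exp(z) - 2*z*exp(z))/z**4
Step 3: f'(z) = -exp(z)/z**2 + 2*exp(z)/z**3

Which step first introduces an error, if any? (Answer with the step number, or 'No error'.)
Step 2

Step 2 is incorrect due to a sign flip.
The step shows: -(z**2*exp(z) - 2*z*exp(z))/z**4
The correct value should be: (z**2*exp(z) - 2*z*exp(z))/z**4

Explanation: The sign of the whole expression was flipped: the term (z**2*exp(z) - 2*z*exp(z))/z**4 was incorrectly written as -(z**2*exp(z) - 2*z*exp(z))/z**4
The later steps are derived from this incorrect expression, so the error originates in Step 2.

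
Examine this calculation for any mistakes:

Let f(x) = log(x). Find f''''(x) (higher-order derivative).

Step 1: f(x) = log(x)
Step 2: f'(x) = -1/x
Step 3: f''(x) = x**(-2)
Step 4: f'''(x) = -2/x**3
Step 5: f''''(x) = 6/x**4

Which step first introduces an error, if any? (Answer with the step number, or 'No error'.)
Step 2

Step 2 is incorrect due to a sign flip.
The step shows: -1/x
The correct value should be: 1/x

Explanation: The sign of the whole expression was flipped: the term 1/x was incorrectly written as -1/x
The later steps are derived from this incorrect expression, so the error originates in Step 2.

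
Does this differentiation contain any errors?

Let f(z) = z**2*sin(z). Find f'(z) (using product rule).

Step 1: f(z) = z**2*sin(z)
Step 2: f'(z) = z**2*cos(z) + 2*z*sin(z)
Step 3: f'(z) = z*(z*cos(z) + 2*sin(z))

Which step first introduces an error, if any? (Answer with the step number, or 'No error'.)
No error

All steps in this derivation are correct.
The final answer f'(z) = z*(z*cos(z) + 2*sin(z)) is valid.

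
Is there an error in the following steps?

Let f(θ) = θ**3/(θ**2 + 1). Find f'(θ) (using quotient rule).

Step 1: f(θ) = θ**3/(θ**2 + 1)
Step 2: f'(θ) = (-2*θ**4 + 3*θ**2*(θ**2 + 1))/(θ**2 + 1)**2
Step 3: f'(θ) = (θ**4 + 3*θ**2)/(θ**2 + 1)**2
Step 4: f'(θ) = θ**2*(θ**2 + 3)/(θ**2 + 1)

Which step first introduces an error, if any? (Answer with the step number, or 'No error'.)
Step 4

Step 4 is incorrect due to a wrong exponent.
The step shows: θ**2*(θ**2 + 3)/(θ**2 + 1)
The correct value should be: θ**2*(θ**2 + 3)/(θ**2 + 1)**2

Explanation: The exponent -2 on θ**2 + 1 was incorrectly written as -1: the term θ**2*(θ**2 + 3)/(θ**2 + 1)**2 was incorrectly written as θ**2*(θ**2 + 3)/(θ**2 + 1)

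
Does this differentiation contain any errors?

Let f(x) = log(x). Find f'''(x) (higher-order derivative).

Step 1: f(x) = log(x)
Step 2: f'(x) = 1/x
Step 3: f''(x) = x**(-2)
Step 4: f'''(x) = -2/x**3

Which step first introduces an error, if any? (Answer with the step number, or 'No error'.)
Step 3

Step 3 is incorrect due to a sign flip.
The step shows: x**(-2)
The correct value should be: -1/x**2

Explanation: The sign of the whole expression was flipped: the term -1/x**2 was incorrectly written as x**(-2)
The later steps are derived from this incorrect expression, so the error originates in Step 3.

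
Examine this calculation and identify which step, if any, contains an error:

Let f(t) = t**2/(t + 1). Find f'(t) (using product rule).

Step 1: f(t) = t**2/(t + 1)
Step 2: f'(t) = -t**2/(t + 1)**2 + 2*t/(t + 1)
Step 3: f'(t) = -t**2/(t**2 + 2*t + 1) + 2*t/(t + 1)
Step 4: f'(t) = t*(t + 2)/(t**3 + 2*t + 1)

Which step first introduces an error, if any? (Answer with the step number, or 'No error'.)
Step 4

Step 4 is incorrect due to a wrong exponent.
The step shows: t*(t + 2)/(t**3 + 2*t + 1)
The correct value should be: t*(t + 2)/(t**2 + 2*t + 1)

Explanation: The exponent 2 on t was incorrectly written as 3: the term t*(t + 2)/(t**2 + 2*t + 1) was incorrectly written as t*(t + 2)/(t**3 + 2*t + 1)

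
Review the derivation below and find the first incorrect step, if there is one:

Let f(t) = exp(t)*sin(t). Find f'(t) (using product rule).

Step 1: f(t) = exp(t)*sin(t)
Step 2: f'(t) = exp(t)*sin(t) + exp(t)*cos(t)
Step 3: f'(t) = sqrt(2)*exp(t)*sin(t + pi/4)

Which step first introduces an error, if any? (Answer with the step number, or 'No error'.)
No error

All steps in this derivation are correct.
The final answer f'(t) = sqrt(2)*exp(t)*sin(t + pi/4) is valid.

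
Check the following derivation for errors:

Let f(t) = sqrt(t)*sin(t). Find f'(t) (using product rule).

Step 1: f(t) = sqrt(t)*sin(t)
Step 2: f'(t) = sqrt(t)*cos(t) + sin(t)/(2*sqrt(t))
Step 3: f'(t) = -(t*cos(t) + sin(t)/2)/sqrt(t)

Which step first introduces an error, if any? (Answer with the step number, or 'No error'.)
Step 3

Step 3 is incorrect due to a sign flip.
The step shows: -(t*cos(t) + sin(t)/2)/sqrt(t)
The correct value should be: (t*cos(t) + sin(t)/2)/sqrt(t)

Explanation: The sign of the whole expression was flipped: the term (t*cos(t) + sin(t)/2)/sqrt(t) was incorrectly written as -(t*cos(t) + sin(t)/2)/sqrt(t)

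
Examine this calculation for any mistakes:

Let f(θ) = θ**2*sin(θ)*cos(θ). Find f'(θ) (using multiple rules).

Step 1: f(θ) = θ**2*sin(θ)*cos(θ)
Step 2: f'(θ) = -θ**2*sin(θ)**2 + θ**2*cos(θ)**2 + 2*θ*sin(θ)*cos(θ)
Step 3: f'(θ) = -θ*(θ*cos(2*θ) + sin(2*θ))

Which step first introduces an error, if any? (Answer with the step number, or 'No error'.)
Step 3

Step 3 is incorrect due to a sign flip.
The step shows: -θ*(θ*cos(2*θ) + sin(2*θ))
The correct value should be: θ*(θ*cos(2*θ) + sin(2*θ))

Explanation: The sign of the whole expression was flipped: the term θ*(θ*cos(2*θ) + sin(2*θ)) was incorrectly written as -θ*(θ*cos(2*θ) + sin(2*θ))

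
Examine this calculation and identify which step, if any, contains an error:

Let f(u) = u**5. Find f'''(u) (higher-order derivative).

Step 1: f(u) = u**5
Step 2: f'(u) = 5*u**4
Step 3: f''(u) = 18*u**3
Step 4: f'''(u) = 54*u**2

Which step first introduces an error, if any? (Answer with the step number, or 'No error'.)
Step 3

Step 3 is incorrect due to a wrong coefficient.
The step shows: 18*u**3
The correct value should be: 20*u**3

Explanation: The coefficient 20 was incorrectly written as 18: the term 20*u**3 was incorrectly written as 18*u**3
The later steps are derived from this incorrect expression, so the error originates in Step 3.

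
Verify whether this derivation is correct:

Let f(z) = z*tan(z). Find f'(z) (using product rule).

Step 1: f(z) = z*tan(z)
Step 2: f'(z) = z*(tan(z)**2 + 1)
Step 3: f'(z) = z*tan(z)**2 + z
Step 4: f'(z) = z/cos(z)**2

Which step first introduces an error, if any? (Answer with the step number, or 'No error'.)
Step 2

Step 2 is incorrect due to a dropped term.
The step shows: z*(tan(z)**2 + 1)
The correct value should be: z*(tan(z)**2 + 1) + tan(z)

Explanation: A term was dropped: the term tan(z) was incorrectly omitted
The later steps are derived from this incorrect expression, so the error originates in Step 2.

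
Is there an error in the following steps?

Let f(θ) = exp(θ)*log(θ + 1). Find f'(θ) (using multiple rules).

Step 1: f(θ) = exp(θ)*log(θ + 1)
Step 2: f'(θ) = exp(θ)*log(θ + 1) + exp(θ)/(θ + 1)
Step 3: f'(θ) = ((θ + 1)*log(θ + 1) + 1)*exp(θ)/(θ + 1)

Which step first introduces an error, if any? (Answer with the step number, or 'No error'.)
No error

All steps in this derivation are correct.
The final answer f'(θ) = ((θ + 1)*log(θ + 1) + 1)*exp(θ)/(θ + 1) is valid.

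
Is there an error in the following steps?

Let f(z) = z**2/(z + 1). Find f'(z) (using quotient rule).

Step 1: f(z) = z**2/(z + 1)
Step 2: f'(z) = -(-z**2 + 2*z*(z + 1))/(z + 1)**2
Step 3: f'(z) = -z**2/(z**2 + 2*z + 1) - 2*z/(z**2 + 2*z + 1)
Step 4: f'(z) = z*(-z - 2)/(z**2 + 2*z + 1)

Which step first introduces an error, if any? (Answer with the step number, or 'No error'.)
Step 2

Step 2 is incorrect due to a sign flip.
The step shows: -(-z**2 + 2*z*(z + 1))/(z + 1)**2
The correct value should be: (-z**2 + 2*z*(z + 1))/(z + 1)**2

Explanation: The sign of the whole expression was flipped: the term (-z**2 + 2*z*(z + 1))/(z + 1)**2 was incorrectly written as -(-z**2 + 2*z*(z + 1))/(z + 1)**2
The later steps are derived from this incorrect expression, so the error originates in Step 2.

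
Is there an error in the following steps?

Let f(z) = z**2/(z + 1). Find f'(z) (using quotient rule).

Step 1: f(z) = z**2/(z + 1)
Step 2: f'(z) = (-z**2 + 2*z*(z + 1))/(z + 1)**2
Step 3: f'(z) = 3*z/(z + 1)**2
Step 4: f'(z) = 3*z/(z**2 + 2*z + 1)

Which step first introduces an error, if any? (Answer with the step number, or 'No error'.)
Step 3

Step 3 is incorrect due to a wrong exponent.
The step shows: 3*z/(z + 1)**2
The correct value should be: (z**2 + 2*z)/(z + 1)**2

Explanation: The exponent 2 on z was incorrectly written as 1: the term (z**2 + 2*z)/(z + 1)**2 was incorrectly written as 3*z/(z + 1)**2
The later steps are derived from this incorrect expression, so the error originates in Step 3.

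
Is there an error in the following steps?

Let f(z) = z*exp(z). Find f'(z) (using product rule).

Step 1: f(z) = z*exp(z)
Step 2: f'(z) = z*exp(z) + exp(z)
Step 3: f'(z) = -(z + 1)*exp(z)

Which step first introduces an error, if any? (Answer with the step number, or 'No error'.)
Step 3

Step 3 is incorrect due to a sign flip.
The step shows: -(z + 1)*exp(z)
The correct value should be: (z + 1)*exp(z)

Explanation: The sign of the whole expression was flipped: the term (z + 1)*exp(z) was incorrectly written as -(z + 1)*exp(z)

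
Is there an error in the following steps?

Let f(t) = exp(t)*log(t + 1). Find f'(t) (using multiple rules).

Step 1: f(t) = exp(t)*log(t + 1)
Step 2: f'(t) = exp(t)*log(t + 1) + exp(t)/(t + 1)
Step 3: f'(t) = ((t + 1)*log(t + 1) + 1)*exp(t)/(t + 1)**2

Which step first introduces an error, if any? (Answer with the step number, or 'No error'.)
Step 3

Step 3 is incorrect due to a wrong exponent.
The step shows: ((t + 1)*log(t + 1) + 1)*exp(t)/(t + 1)**2
The correct value should be: ((t + 1)*log(t + 1) + 1)*exp(t)/(t + 1)

Explanation: The exponent -1 on t + 1 was incorrectly written as -2: the term ((t + 1)*log(t + 1) + 1)*exp(t)/(t + 1) was incorrectly written as ((t + 1)*log(t + 1) + 1)*exp(t)/(t + 1)**2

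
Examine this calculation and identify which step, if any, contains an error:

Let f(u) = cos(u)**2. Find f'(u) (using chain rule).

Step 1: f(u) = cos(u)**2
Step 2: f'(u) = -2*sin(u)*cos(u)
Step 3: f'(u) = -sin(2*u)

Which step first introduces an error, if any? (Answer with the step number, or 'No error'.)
No error

All steps in this derivation are correct.
The final answer f'(u) = -sin(2*u) is valid.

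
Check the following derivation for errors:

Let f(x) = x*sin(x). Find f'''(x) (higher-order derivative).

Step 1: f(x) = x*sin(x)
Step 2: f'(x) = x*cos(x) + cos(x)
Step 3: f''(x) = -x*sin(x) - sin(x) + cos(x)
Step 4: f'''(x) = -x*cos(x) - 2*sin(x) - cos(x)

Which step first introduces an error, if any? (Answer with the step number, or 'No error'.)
Step 2

Step 2 is incorrect due to a wrong trig function.
The step shows: x*cos(x) + cos(x)
The correct value should be: x*cos(x) + sin(x)

Explanation: sin(x) was incorrectly written as cos(x): the term sin(x) was incorrectly written as cos(x)
The later steps are derived from this incorrect expression, so the error originates in Step 2.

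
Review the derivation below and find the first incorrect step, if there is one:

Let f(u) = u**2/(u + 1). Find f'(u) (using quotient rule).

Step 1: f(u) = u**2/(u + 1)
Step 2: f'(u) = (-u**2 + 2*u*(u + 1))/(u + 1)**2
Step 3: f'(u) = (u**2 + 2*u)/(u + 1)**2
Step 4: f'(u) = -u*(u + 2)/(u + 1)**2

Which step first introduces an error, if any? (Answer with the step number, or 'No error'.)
Step 4

Step 4 is incorrect due to a sign flip.
The step shows: -u*(u + 2)/(u + 1)**2
The correct value should be: u*(u + 2)/(u + 1)**2

Explanation: The sign of the whole expression was flipped: the term u*(u + 2)/(u + 1)**2 was incorrectly written as -u*(u + 2)/(u + 1)**2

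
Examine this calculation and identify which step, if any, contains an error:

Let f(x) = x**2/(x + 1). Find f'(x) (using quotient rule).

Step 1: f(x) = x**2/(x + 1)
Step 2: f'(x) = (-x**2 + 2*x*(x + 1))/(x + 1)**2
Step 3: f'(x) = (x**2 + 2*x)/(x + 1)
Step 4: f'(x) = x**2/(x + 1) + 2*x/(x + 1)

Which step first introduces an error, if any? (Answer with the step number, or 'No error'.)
Step 3

Step 3 is incorrect due to a wrong exponent.
The step shows: (x**2 + 2*x)/(x + 1)
The correct value should be: (x**2 + 2*x)/(x + 1)**2

Explanation: The exponent -2 on x + 1 was incorrectly written as -1: the term (x**2 + 2*x)/(x + 1)**2 was incorrectly written as (x**2 + 2*x)/(x + 1)
The later steps are derived from this incorrect expression, so the error originates in Step 3.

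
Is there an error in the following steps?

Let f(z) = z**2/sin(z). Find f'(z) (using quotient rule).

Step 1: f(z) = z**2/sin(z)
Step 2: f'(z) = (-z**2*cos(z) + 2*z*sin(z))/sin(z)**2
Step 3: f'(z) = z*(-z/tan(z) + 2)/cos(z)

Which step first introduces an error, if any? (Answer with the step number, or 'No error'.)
Step 3

Step 3 is incorrect due to a wrong trig function.
The step shows: z*(-z/tan(z) + 2)/cos(z)
The correct value should be: z*(-z/tan(z) + 2)/sin(z)

Explanation: sin(z) was incorrectly written as cos(z): the term z*(-z/tan(z) + 2)/sin(z) was incorrectly written as z*(-z/tan(z) + 2)/cos(z)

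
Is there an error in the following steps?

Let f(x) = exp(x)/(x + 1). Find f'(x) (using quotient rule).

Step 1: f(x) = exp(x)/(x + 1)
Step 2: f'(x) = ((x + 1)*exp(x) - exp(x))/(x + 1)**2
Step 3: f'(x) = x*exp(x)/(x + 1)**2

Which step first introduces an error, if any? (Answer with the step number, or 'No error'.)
No error

All steps in this derivation are correct.
The final answer f'(x) = x*exp(x)/(x + 1)**2 is valid.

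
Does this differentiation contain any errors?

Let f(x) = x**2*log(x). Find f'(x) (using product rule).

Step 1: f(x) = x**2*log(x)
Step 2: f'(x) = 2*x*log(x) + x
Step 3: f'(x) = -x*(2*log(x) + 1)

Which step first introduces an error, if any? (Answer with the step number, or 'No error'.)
Step 3

Step 3 is incorrect due to a sign flip.
The step shows: -x*(2*log(x) + 1)
The correct value should be: x*(2*log(x) + 1)

Explanation: The sign of the whole expression was flipped: the term x*(2*log(x) + 1) was incorrectly written as -x*(2*log(x) + 1)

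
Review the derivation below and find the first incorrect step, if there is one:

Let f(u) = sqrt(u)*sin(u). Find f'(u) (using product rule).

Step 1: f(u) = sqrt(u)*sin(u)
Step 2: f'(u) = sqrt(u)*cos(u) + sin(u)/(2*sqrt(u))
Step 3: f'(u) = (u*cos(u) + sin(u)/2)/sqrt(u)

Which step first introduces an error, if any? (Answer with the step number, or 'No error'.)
No error

All steps in this derivation are correct.
The final answer f'(u) = (u*cos(u) + sin(u)/2)/sqrt(u) is valid.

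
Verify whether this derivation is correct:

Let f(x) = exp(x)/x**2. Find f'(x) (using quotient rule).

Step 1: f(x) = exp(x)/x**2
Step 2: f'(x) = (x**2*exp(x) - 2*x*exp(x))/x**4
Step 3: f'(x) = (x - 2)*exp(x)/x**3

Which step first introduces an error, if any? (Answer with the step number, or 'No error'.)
No error

All steps in this derivation are correct.
The final answer f'(x) = (x - 2)*exp(x)/x**3 is valid.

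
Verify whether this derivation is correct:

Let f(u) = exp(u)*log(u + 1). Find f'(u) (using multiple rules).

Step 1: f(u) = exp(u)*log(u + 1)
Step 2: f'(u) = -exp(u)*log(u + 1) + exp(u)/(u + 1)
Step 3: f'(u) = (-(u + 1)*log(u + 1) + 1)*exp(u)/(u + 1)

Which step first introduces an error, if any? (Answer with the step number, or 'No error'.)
Step 2

Step 2 is incorrect due to a sign flip.
The step shows: -exp(u)*log(u + 1) + exp(u)/(u + 1)
The correct value should be: exp(u)*log(u + 1) + exp(u)/(u + 1)

Explanation: The sign of one term was flipped: the term exp(u)*log(u + 1) was incorrectly written as -exp(u)*log(u + 1)
The later steps are derived from this incorrect expression, so the error originates in Step 2.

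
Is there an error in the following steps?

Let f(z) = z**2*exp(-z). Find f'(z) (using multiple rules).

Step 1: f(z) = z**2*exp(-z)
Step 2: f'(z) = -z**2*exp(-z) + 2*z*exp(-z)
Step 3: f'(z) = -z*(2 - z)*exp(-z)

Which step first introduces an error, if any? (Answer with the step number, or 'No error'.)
Step 3

Step 3 is incorrect due to a sign flip.
The step shows: -z*(2 - z)*exp(-z)
The correct value should be: z*(2 - z)*exp(-z)

Explanation: The sign of the whole expression was flipped: the term z*(2 - z)*exp(-z) was incorrectly written as -z*(2 - z)*exp(-z)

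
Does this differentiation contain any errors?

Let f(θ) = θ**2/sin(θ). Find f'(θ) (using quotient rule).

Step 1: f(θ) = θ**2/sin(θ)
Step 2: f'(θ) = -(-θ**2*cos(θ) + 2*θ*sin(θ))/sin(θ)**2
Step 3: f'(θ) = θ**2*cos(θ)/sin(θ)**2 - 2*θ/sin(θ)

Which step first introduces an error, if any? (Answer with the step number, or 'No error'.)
Step 2

Step 2 is incorrect due to a sign flip.
The step shows: -(-θ**2*cos(θ) + 2*θ*sin(θ))/sin(θ)**2
The correct value should be: (-θ**2*cos(θ) + 2*θ*sin(θ))/sin(θ)**2

Explanation: The sign of the whole expression was flipped: the term (-θ**2*cos(θ) + 2*θ*sin(θ))/sin(θ)**2 was incorrectly written as -(-θ**2*cos(θ) + 2*θ*sin(θ))/sin(θ)**2
The later steps are derived from this incorrect expression, so the error originates in Step 2.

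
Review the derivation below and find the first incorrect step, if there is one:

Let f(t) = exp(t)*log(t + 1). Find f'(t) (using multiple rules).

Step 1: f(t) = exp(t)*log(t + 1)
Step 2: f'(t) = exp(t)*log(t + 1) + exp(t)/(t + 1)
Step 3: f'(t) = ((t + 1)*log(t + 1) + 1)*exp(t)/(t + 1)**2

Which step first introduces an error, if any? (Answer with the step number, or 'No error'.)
Step 3

Step 3 is incorrect due to a wrong exponent.
The step shows: ((t + 1)*log(t + 1) + 1)*exp(t)/(t + 1)**2
The correct value should be: ((t + 1)*log(t + 1) + 1)*exp(t)/(t + 1)

Explanation: The exponent -1 on t + 1 was incorrectly written as -2: the term ((t + 1)*log(t + 1) + 1)*exp(t)/(t + 1) was incorrectly written as ((t + 1)*log(t + 1) + 1)*exp(t)/(t + 1)**2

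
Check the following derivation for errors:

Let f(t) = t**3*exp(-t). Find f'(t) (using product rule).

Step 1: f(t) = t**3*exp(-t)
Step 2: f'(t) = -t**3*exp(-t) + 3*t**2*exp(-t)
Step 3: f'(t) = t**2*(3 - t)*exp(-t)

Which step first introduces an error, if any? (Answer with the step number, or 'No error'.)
No error

All steps in this derivation are correct.
The final answer f'(t) = t**2*(3 - t)*exp(-t) is valid.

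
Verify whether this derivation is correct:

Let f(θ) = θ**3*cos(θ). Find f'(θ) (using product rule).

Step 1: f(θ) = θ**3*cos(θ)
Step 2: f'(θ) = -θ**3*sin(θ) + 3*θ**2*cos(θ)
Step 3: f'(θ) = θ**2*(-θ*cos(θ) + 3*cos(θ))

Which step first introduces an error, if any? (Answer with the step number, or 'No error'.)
Step 3

Step 3 is incorrect due to a wrong trig function.
The step shows: θ**2*(-θ*cos(θ) + 3*cos(θ))
The correct value should be: θ**2*(-θ*sin(θ) + 3*cos(θ))

Explanation: sin(θ) was incorrectly written as cos(θ): the term θ**2*(-θ*sin(θ) + 3*cos(θ)) was incorrectly written as θ**2*(-θ*cos(θ) + 3*cos(θ))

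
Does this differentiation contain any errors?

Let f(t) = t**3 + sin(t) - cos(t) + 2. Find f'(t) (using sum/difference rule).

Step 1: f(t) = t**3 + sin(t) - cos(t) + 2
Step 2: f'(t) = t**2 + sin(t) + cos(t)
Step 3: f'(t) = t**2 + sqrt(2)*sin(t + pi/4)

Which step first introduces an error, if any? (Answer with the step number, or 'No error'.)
Step 2

Step 2 is incorrect due to a wrong coefficient.
The step shows: t**2 + sin(t) + cos(t)
The correct value should be: 3*t**2 + sin(t) + cos(t)

Explanation: The coefficient 3 was incorrectly written as 1: the term 3*t**2 was incorrectly written as t**2
The later steps are derived from this incorrect expression, so the error originates in Step 2.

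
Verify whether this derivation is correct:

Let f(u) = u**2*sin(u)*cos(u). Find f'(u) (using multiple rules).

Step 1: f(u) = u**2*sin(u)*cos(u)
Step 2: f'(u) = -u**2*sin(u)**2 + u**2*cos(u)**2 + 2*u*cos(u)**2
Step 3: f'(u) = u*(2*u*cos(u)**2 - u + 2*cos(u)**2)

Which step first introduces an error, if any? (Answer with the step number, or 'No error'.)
Step 2

Step 2 is incorrect due to a wrong trig function.
The step shows: -u**2*sin(u)**2 + u**2*cos(u)**2 + 2*u*cos(u)**2
The correct value should be: -u**2*sin(u)**2 + u**2*cos(u)**2 + 2*u*sin(u)*cos(u)

Explanation: sin(u) was incorrectly written as cos(u): the term 2*u*sin(u)*cos(u) was incorrectly written as 2*u*cos(u)**2
The later steps are derived from this incorrect expression, so the error originates in Step 2.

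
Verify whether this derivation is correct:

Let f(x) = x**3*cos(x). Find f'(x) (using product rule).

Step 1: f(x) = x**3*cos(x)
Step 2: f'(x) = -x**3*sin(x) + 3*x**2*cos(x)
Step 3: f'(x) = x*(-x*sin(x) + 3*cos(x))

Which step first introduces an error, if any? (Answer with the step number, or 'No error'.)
Step 3

Step 3 is incorrect due to a wrong exponent.
The step shows: x*(-x*sin(x) + 3*cos(x))
The correct value should be: x**2*(-x*sin(x) + 3*cos(x))

Explanation: The exponent 2 on x was incorrectly written as 1: the term x**2*(-x*sin(x) + 3*cos(x)) was incorrectly written as x*(-x*sin(x) + 3*cos(x))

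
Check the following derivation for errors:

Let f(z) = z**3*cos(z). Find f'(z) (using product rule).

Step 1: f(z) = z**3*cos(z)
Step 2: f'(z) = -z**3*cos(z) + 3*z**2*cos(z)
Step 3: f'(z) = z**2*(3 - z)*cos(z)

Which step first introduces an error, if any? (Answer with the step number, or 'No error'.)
Step 2

Step 2 is incorrect due to a wrong trig function.
The step shows: -z**3*cos(z) + 3*z**2*cos(z)
The correct value should be: -z**3*sin(z) + 3*z**2*cos(z)

Explanation: sin(z) was incorrectly written as cos(z): the term -z**3*sin(z) was incorrectly written as -z**3*cos(z)
The later steps are derived from this incorrect expression, so the error originates in Step 2.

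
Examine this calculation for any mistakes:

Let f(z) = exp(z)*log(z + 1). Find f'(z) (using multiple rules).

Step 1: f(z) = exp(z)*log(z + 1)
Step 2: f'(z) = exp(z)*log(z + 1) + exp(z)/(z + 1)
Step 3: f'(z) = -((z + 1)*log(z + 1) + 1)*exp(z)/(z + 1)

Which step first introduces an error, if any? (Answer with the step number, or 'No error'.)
Step 3

Step 3 is incorrect due to a sign flip.
The step shows: -((z + 1)*log(z + 1) + 1)*exp(z)/(z + 1)
The correct value should be: ((z + 1)*log(z + 1) + 1)*exp(z)/(z + 1)

Explanation: The sign of the whole expression was flipped: the term ((z + 1)*log(z + 1) + 1)*exp(z)/(z + 1) was incorrectly written as -((z + 1)*log(z + 1) + 1)*exp(z)/(z + 1)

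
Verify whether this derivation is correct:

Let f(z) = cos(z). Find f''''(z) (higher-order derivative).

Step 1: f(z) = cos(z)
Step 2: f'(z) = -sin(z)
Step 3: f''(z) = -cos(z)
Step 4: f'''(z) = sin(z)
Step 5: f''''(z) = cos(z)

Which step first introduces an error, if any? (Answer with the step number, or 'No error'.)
No error

All steps in this derivation are correct.
The final answer f''''(z) = cos(z) is valid.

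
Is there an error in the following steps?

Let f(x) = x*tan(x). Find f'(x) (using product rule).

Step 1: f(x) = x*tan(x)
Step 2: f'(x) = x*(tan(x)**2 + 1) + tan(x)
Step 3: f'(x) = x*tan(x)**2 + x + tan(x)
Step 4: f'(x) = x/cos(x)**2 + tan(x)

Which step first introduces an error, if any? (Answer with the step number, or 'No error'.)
No error

All steps in this derivation are correct.
The final answer f'(x) = x/cos(x)**2 + tan(x) is valid.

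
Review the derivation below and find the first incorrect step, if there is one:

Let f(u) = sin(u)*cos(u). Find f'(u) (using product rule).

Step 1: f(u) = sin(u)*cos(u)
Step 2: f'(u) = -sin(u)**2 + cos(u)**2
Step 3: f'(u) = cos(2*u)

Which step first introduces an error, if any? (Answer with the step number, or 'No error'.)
No error

All steps in this derivation are correct.
The final answer f'(u) = cos(2*u) is valid.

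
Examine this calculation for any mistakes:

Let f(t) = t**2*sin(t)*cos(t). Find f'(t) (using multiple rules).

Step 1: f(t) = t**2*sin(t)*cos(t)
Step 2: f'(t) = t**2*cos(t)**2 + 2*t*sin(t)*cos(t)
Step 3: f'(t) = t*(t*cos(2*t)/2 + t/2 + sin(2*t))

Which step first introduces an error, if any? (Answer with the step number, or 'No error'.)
Step 2

Step 2 is incorrect due to a dropped term.
The step shows: t**2*cos(t)**2 + 2*t*sin(t)*cos(t)
The correct value should be: -t**2*sin(t)**2 + t**2*cos(t)**2 + 2*t*sin(t)*cos(t)

Explanation: A term was dropped: the term -t**2*sin(t)**2 was incorrectly omitted
The later steps are derived from this incorrect expression, so the error originates in Step 2.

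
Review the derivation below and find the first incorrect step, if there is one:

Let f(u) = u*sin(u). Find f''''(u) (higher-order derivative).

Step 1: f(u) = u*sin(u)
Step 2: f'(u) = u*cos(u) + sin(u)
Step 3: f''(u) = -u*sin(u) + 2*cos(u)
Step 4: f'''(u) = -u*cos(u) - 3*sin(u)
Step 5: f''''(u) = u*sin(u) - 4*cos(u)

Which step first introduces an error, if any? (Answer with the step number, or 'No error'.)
No error

All steps in this derivation are correct.
The final answer f''''(u) = u*sin(u) - 4*cos(u) is valid.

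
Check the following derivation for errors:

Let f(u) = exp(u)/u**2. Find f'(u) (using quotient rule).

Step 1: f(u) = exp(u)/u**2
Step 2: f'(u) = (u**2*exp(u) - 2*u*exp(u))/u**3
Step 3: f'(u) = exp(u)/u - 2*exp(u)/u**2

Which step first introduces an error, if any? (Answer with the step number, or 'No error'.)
Step 2

Step 2 is incorrect due to a wrong exponent.
The step shows: (u**2*exp(u) - 2*u*exp(u))/u**3
The correct value should be: (u**2*exp(u) - 2*u*exp(u))/u**4

Explanation: The exponent -4 on u was incorrectly written as -3: the term (u**2*exp(u) - 2*u*exp(u))/u**4 was incorrectly written as (u**2*exp(u) - 2*u*exp(u))/u**3
The later steps are derived from this incorrect expression, so the error originates in Step 2.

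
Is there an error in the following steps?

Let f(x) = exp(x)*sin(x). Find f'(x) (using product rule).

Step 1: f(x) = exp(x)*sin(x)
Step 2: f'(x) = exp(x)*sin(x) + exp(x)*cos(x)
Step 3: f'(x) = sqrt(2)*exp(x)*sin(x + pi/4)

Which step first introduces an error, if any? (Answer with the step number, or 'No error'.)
No error

All steps in this derivation are correct.
The final answer f'(x) = sqrt(2)*exp(x)*sin(x + pi/4) is valid.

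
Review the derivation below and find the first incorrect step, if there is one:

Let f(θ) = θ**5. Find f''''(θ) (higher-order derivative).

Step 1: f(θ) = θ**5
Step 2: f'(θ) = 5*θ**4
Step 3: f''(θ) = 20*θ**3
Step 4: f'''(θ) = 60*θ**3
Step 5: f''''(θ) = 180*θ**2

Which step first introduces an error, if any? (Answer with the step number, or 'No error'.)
Step 4

Step 4 is incorrect due to a wrong exponent.
The step shows: 60*θ**3
The correct value should be: 60*θ**2

Explanation: The exponent 2 on θ was incorrectly written as 3: the term 60*θ**2 was incorrectly written as 60*θ**3
The later steps are derived from this incorrect expression, so the error originates in Step 4.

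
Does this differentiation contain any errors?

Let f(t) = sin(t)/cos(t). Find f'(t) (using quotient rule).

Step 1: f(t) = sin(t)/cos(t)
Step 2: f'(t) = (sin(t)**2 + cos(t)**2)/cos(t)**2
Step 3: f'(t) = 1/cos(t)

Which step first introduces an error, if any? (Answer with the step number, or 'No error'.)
Step 3

Step 3 is incorrect due to a wrong exponent.
The step shows: 1/cos(t)
The correct value should be: cos(t)**(-2)

Explanation: The exponent -2 on cos(t) was incorrectly written as -1: the term cos(t)**(-2) was incorrectly written as 1/cos(t)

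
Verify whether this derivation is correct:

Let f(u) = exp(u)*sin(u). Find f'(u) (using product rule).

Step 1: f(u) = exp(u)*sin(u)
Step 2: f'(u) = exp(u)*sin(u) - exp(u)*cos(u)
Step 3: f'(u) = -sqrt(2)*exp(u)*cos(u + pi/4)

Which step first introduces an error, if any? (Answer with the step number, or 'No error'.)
Step 2

Step 2 is incorrect due to a sign flip.
The step shows: exp(u)*sin(u) - exp(u)*cos(u)
The correct value should be: exp(u)*sin(u) + exp(u)*cos(u)

Explanation: The sign of one term was flipped: the term exp(u)*cos(u) was incorrectly written as -exp(u)*cos(u)
The later steps are derived from this incorrect expression, so the error originates in Step 2.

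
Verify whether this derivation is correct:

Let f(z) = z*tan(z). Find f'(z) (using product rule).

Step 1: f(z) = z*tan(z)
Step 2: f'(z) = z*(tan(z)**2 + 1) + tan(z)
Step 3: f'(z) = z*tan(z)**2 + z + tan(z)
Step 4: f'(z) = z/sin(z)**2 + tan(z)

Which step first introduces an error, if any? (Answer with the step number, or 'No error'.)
Step 4

Step 4 is incorrect due to a wrong trig function.
The step shows: z/sin(z)**2 + tan(z)
The correct value should be: z/cos(z)**2 + tan(z)

Explanation: cos(z) was incorrectly written as sin(z): the term z/cos(z)**2 was incorrectly written as z/sin(z)**2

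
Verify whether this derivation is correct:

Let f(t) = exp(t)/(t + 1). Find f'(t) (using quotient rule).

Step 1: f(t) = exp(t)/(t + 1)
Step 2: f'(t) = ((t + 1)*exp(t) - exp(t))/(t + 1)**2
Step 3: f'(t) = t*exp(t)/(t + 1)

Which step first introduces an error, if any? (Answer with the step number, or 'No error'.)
Step 3

Step 3 is incorrect due to a wrong exponent.
The step shows: t*exp(t)/(t + 1)
The correct value should be: t*exp(t)/(t + 1)**2

Explanation: The exponent -2 on t + 1 was incorrectly written as -1: the term t*exp(t)/(t + 1)**2 was incorrectly written as t*exp(t)/(t + 1)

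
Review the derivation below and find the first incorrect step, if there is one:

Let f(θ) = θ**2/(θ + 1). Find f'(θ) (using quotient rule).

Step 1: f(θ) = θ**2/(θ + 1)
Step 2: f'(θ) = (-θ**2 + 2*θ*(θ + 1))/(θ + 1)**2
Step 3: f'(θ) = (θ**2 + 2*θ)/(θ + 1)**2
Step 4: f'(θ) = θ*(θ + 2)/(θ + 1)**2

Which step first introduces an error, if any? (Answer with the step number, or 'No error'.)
No error

All steps in this derivation are correct.
The final answer f'(θ) = θ*(θ + 2)/(θ + 1)**2 is valid.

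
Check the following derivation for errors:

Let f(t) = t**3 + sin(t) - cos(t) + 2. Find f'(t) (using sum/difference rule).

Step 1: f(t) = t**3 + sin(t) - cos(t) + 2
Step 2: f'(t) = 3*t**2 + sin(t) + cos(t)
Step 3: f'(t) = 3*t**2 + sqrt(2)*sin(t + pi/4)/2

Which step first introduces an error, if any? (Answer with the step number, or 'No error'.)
Step 3

Step 3 is incorrect due to a wrong exponent.
The step shows: 3*t**2 + sqrt(2)*sin(t + pi/4)/2
The correct value should be: 3*t**2 + sqrt(2)*sin(t + pi/4)

Explanation: The exponent 1/2 on 2 was incorrectly written as -1/2: the term sqrt(2)*sin(t + pi/4) was incorrectly written as sqrt(2)*sin(t + pi/4)/2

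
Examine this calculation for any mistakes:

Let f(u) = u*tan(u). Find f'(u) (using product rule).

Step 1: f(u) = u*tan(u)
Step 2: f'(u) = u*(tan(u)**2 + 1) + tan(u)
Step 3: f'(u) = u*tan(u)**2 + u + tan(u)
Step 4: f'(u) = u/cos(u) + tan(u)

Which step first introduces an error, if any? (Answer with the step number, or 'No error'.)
Step 4

Step 4 is incorrect due to a wrong exponent.
The step shows: u/cos(u) + tan(u)
The correct value should be: u/cos(u)**2 + tan(u)

Explanation: The exponent -2 on cos(u) was incorrectly written as -1: the term u/cos(u)**2 was incorrectly written as u/cos(u)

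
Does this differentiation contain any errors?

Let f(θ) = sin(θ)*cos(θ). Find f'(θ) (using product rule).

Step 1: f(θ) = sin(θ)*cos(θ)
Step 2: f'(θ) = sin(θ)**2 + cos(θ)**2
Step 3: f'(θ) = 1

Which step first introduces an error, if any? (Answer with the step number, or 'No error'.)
Step 2

Step 2 is incorrect due to a sign flip.
The step shows: sin(θ)**2 + cos(θ)**2
The correct value should be: -sin(θ)**2 + cos(θ)**2

Explanation: The sign of one term was flipped: the term -sin(θ)**2 was incorrectly written as sin(θ)**2
The later steps are derived from this incorrect expression, so the error originates in Step 2.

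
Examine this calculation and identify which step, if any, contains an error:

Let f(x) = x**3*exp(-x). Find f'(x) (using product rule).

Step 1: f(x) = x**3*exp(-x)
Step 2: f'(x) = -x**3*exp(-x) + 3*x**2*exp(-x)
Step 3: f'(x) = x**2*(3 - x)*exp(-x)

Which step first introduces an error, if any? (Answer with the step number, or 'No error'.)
No error

All steps in this derivation are correct.
The final answer f'(x) = x**2*(3 - x)*exp(-x) is valid.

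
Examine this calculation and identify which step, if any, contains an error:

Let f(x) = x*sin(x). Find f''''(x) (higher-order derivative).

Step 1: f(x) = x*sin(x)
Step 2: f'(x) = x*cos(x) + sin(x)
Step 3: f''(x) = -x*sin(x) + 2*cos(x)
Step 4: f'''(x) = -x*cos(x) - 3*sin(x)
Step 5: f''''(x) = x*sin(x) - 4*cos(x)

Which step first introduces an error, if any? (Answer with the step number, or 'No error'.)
No error

All steps in this derivation are correct.
The final answer f''''(x) = x*sin(x) - 4*cos(x) is valid.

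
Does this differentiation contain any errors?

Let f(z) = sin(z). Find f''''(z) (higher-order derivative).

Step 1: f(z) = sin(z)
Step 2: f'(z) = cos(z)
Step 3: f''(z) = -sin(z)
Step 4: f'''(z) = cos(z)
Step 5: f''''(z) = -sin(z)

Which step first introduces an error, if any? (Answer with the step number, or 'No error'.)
Step 4

Step 4 is incorrect due to a sign flip.
The step shows: cos(z)
The correct value should be: -cos(z)

Explanation: The sign of the whole expression was flipped: the term -cos(z) was incorrectly written as cos(z)
The later steps are derived from this incorrect expression, so the error originates in Step 4.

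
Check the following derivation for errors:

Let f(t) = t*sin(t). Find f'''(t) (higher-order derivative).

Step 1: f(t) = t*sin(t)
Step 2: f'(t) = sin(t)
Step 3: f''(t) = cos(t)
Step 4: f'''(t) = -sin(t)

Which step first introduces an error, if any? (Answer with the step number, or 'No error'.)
Step 2

Step 2 is incorrect due to a dropped term.
The step shows: sin(t)
The correct value should be: t*cos(t) + sin(t)

Explanation: A term was dropped: the term t*cos(t) was incorrectly omitted
The later steps are derived from this incorrect expression, so the error originates in Step 2.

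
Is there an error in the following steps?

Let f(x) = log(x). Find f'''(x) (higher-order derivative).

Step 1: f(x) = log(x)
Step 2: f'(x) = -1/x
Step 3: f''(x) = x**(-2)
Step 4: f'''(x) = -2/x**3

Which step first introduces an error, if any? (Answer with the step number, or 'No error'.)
Step 2

Step 2 is incorrect due to a sign flip.
The step shows: -1/x
The correct value should be: 1/x

Explanation: The sign of the whole expression was flipped: the term 1/x was incorrectly written as -1/x
The later steps are derived from this incorrect expression, so the error originates in Step 2.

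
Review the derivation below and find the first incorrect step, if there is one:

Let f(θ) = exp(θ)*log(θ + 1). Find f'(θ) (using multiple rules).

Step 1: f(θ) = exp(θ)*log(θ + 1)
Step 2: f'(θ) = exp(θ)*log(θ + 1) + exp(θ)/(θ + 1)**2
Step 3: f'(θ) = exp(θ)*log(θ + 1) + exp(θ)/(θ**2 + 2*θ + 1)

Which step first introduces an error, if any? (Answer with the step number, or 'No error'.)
Step 2

Step 2 is incorrect due to a wrong exponent.
The step shows: exp(θ)*log(θ + 1) + exp(θ)/(θ + 1)**2
The correct value should be: exp(θ)*log(θ + 1) + exp(θ)/(θ + 1)

Explanation: The exponent -1 on θ + 1 was incorrectly written as -2: the term exp(θ)/(θ + 1) was incorrectly written as exp(θ)/(θ + 1)**2
The later steps are derived from this incorrect expression, so the error originates in Step 2.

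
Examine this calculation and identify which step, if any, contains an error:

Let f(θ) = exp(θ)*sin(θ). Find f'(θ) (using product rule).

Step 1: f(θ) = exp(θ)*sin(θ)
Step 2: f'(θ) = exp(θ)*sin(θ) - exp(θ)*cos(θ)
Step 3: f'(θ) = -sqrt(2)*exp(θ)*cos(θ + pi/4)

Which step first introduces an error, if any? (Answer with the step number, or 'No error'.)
Step 2

Step 2 is incorrect due to a sign flip.
The step shows: exp(θ)*sin(θ) - exp(θ)*cos(θ)
The correct value should be: exp(θ)*sin(θ) + exp(θ)*cos(θ)

Explanation: The sign of one term was flipped: the term exp(θ)*cos(θ) was incorrectly written as -exp(θ)*cos(θ)
The later steps are derived from this incorrect expression, so the error originates in Step 2.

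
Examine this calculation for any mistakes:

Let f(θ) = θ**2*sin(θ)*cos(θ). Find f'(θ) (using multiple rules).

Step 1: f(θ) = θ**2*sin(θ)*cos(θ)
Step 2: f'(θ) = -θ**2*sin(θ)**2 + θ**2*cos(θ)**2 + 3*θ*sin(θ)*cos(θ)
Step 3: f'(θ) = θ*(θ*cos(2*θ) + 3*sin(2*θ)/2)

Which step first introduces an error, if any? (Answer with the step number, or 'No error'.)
Step 2

Step 2 is incorrect due to a wrong coefficient.
The step shows: -θ**2*sin(θ)**2 + θ**2*cos(θ)**2 + 3*θ*sin(θ)*cos(θ)
The correct value should be: -θ**2*sin(θ)**2 + θ**2*cos(θ)**2 + 2*θ*sin(θ)*cos(θ)

Explanation: The coefficient 2 was incorrectly written as 3: the term 2*θ*sin(θ)*cos(θ) was incorrectly written as 3*θ*sin(θ)*cos(θ)
The later steps are derived from this incorrect expression, so the error originates in Step 2.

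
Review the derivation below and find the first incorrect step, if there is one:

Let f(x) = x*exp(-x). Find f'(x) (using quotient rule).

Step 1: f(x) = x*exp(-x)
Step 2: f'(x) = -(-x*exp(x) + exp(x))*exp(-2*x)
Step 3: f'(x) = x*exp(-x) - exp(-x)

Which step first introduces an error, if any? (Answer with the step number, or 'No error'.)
Step 2

Step 2 is incorrect due to a sign flip.
The step shows: -(-x*exp(x) + exp(x))*exp(-2*x)
The correct value should be: (-x*exp(x) + exp(x))*exp(-2*x)

Explanation: The sign of the whole expression was flipped: the term (-x*exp(x) + exp(x))*exp(-2*x) was incorrectly written as -(-x*exp(x) + exp(x))*exp(-2*x)
The later steps are derived from this incorrect expression, so the error originates in Step 2.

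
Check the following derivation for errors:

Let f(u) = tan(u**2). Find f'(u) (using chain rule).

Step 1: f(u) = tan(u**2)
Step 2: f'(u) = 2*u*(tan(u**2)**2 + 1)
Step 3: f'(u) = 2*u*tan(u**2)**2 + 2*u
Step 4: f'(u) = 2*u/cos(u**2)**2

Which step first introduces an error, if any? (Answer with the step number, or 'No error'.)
No error

All steps in this derivation are correct.
The final answer f'(u) = 2*u/cos(u**2)**2 is valid.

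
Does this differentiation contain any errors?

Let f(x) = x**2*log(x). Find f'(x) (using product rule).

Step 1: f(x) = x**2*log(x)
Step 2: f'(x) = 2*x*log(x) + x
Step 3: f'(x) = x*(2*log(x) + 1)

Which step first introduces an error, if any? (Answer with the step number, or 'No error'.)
No error

All steps in this derivation are correct.
The final answer f'(x) = x*(2*log(x) + 1) is valid.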